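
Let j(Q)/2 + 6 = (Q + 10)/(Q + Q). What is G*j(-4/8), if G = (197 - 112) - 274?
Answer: 5859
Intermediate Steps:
G = -189 (G = 85 - 274 = -189)
j(Q) = -12 + (10 + Q)/Q (j(Q) = -12 + 2*((Q + 10)/(Q + Q)) = -12 + 2*((10 + Q)/((2*Q))) = -12 + 2*((10 + Q)*(1/(2*Q))) = -12 + 2*((10 + Q)/(2*Q)) = -12 + (10 + Q)/Q)
G*j(-4/8) = -189*(-11 + 10/((-4/8))) = -189*(-11 + 10/((-4*⅛))) = -189*(-11 + 10/(-½)) = -189*(-11 + 10*(-2)) = -189*(-11 - 20) = -189*(-31) = 5859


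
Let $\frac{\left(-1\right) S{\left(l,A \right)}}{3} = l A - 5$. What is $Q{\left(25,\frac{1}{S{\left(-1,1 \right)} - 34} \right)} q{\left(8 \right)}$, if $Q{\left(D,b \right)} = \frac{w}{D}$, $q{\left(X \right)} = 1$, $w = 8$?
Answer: $\frac{8}{25} \approx 0.32$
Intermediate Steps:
$S{\left(l,A \right)} = 15 - 3 A l$ ($S{\left(l,A \right)} = - 3 \left(l A - 5\right) = - 3 \left(A l - 5\right) = - 3 \left(-5 + A l\right) = 15 - 3 A l$)
$Q{\left(D,b \right)} = \frac{8}{D}$
$Q{\left(25,\frac{1}{S{\left(-1,1 \right)} - 34} \right)} q{\left(8 \right)} = \frac{8}{25} \cdot 1 = \frac{8}{25}$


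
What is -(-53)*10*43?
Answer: 22790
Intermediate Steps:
-(-53)*10*43 = -53*(-10)*43 = 530*43 = 22790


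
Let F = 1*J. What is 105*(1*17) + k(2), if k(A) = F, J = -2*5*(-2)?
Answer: 1805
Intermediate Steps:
J = 20 (J = -10*(-2) = 20)
F = 20 (F = 1*20 = 20)
k(A) = 20
105*(1*17) + k(2) = 105*(1*17) + 20 = 105*17 + 20 = 1785 + 20 = 1805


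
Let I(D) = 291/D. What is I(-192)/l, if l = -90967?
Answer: 97/5821888 ≈ 1.6661e-5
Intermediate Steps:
I(-192)/l = (291/(-192))/(-90967) = (291*(-1/192))*(-1/90967) = -97/64*(-1/90967) = 97/5821888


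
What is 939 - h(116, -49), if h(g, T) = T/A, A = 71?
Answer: 66718/71 ≈ 939.69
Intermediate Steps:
h(g, T) = T/71
939 - h(116, -49) = 939 - (-49)/71 = 939 - 1*(-49/71) = 939 + 49/71 = 66718/71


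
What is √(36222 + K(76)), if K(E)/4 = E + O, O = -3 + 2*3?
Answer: √36538 ≈ 191.15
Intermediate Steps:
O = 3 (O = -3 + 6 = 3)
K(E) = 12 + 4*E (K(E) = 4*(E + 3) = 4*(3 + E) = 12 + 4*E)
√(36222 + K(76)) = √(36222 + (12 + 4*76)) = √(36222 + (12 + 304)) = √(36222 + 316) = √36538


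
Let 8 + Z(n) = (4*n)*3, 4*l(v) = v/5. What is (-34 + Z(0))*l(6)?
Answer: -63/5 ≈ -12.600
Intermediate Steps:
l(v) = v/20 (l(v) = (v/5)/4 = v/20)
Z(n) = -8 + 12*n (Z(n) = -8 + (4*n)*3 = -8 + 12*n)
(-34 + Z(0))*l(6) = (-34 + (-8 + 12*0))*((1/20)*6) = (-34 + (-8 + 0))*(3/10) = (-34 - 8)*(3/10) = -42*3/10 = -63/5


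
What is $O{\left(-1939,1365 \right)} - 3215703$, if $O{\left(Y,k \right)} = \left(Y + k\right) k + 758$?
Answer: $-3998455$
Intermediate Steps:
$O{\left(Y,k \right)} = 758 + k \left(Y + k\right)$ ($O{\left(Y,k \right)} = k \left(Y + k\right) + 758 = 758 + k \left(Y + k\right)$)
$O{\left(-1939,1365 \right)} - 3215703 = \left(758 + 1365^{2} - 2646735\right) - 3215703 = \left(758 + 1863225 - 2646735\right) - 3215703 = -782752 - 3215703 = -3998455$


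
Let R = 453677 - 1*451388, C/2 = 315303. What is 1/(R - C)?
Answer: -1/628317 ≈ -1.5916e-6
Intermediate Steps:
C = 630606 (C = 2*315303 = 630606)
R = 2289 (R = 453677 - 451388 = 2289)
1/(R - C) = 1/(2289 - 1*630606) = 1/(2289 - 630606) = 1/(-628317) = -1/628317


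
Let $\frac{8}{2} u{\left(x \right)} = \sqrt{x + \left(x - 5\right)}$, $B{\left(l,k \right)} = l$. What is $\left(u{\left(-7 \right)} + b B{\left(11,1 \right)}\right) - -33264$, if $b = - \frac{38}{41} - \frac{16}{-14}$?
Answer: $\frac{9547450}{287} + \frac{i \sqrt{19}}{4} \approx 33266.0 + 1.0897 i$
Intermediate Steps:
$u{\left(x \right)} = \frac{\sqrt{-5 + 2 x}}{4}$ ($u{\left(x \right)} = \frac{\sqrt{x + \left(x - 5\right)}}{4} = \frac{\sqrt{x + \left(-5 + x\right)}}{4} = \frac{\sqrt{-5 + 2 x}}{4}$)
$b = \frac{62}{287}$ ($b = \left(-38\right) \frac{1}{41} - - \frac{8}{7} = - \frac{38}{41} + \frac{8}{7} = \frac{62}{287} \approx 0.21603$)
$\left(u{\left(-7 \right)} + b B{\left(11,1 \right)}\right) - -33264 = \left(\frac{\sqrt{-5 + 2 \left(-7\right)}}{4} + \frac{62}{287} \cdot 11\right) - -33264 = \left(\frac{\sqrt{-5 - 14}}{4} + \frac{682}{287}\right) + 33264 = \left(\frac{\sqrt{-19}}{4} + \frac{682}{287}\right) + 33264 = \left(\frac{i \sqrt{19}}{4} + \frac{682}{287}\right) + 33264 = \left(\frac{682}{287} + \frac{i \sqrt{19}}{4}\right) + 33264 = \frac{9547450}{287} + \frac{i \sqrt{19}}{4}$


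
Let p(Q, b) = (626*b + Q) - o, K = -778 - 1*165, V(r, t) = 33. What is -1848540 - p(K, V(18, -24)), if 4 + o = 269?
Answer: -1867990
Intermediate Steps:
K = -943 (K = -778 - 165 = -943)
o = 265 (o = -4 + 269 = 265)
p(Q, b) = -265 + Q + 626*b (p(Q, b) = (626*b + Q) - 1*265 = (Q + 626*b) - 265 = -265 + Q + 626*b)
-1848540 - p(K, V(18, -24)) = -1848540 - (-265 - 943 + 626*33) = -1848540 - (-265 - 943 + 20658) = -1848540 - 1*19450 = -1848540 - 19450 = -1867990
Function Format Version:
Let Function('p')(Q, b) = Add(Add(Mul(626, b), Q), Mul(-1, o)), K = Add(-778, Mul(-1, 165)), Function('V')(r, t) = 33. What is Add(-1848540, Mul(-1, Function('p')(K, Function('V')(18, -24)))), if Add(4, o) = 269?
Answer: -1867990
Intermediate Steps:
K = -943 (K = Add(-778, -165) = -943)
o = 265 (o = Add(-4, 269) = 265)
Function('p')(Q, b) = Add(-265, Q, Mul(626, b)) (Function('p')(Q, b) = Add(Add(Mul(626, b), Q), Mul(-1, 265)) = Add(Add(Q, Mul(626, b)), -265) = Add(-265, Q, Mul(626, b)))
Add(-1848540, Mul(-1, Function('p')(K, Function('V')(18, -24)))) = Add(-1848540, Mul(-1, Add(-265, -943, Mul(626, 33)))) = Add(-1848540, Mul(-1, Add(-265, -943, 20658))) = Add(-1848540, Mul(-1, 19450)) = Add(-1848540, -19450) = -1867990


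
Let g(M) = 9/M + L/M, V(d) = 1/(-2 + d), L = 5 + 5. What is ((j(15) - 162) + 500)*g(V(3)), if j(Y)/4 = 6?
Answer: 6878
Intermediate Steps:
L = 10
j(Y) = 24 (j(Y) = 4*6 = 24)
g(M) = 19/M (g(M) = 9/M + 10/M = 19/M)
((j(15) - 162) + 500)*g(V(3)) = ((24 - 162) + 500)*(19/(1/(-2 + 3))) = (-138 + 500)*(19/(1/1)) = 362*(19/1) = 362*(19*1) = 362*19 = 6878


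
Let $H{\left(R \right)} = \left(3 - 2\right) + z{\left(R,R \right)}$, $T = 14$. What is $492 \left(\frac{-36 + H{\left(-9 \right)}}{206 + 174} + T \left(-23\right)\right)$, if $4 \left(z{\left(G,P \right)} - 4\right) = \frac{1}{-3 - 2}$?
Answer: $- \frac{301081983}{1900} \approx -1.5846 \cdot 10^{5}$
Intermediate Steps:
$z{\left(G,P \right)} = \frac{79}{20}$ ($z{\left(G,P \right)} = 4 + \frac{1}{4 \left(-3 - 2\right)} = 4 + \frac{1}{4 \left(-5\right)} = 4 + \frac{1}{4} \left(- \frac{1}{5}\right) = 4 - \frac{1}{20} = \frac{79}{20}$)
$H{\left(R \right)} = \frac{99}{20}$ ($H{\left(R \right)} = \left(3 - 2\right) + \frac{79}{20} = 1 + \frac{79}{20} = \frac{99}{20}$)
$492 \left(\frac{-36 + H{\left(-9 \right)}}{206 + 174} + T \left(-23\right)\right) = 492 \left(\frac{-36 + \frac{99}{20}}{206 + 174} + 14 \left(-23\right)\right) = 492 \left(- \frac{621}{20 \cdot 380} - 322\right) = 492 \left(\left(- \frac{621}{20}\right) \frac{1}{380} - 322\right) = 492 \left(- \frac{621}{7600} - 322\right) = 492 \left(- \frac{2447821}{7600}\right) = - \frac{301081983}{1900}$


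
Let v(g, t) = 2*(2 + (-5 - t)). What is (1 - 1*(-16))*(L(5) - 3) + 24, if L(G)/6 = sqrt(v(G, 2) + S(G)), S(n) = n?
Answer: -27 + 102*I*sqrt(5) ≈ -27.0 + 228.08*I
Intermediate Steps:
v(g, t) = -6 - 2*t (v(g, t) = 2*(-3 - t) = -6 - 2*t)
L(G) = 6*sqrt(-10 + G) (L(G) = 6*sqrt((-6 - 2*2) + G) = 6*sqrt((-6 - 4) + G) = 6*sqrt(-10 + G))
(1 - 1*(-16))*(L(5) - 3) + 24 = (1 - 1*(-16))*(6*sqrt(-10 + 5) - 3) + 24 = (1 + 16)*(6*sqrt(-5) - 3) + 24 = 17*(6*(I*sqrt(5)) - 3) + 24 = 17*(6*I*sqrt(5) - 3) + 24 = 17*(-3 + 6*I*sqrt(5)) + 24 = (-51 + 102*I*sqrt(5)) + 24 = -27 + 102*I*sqrt(5)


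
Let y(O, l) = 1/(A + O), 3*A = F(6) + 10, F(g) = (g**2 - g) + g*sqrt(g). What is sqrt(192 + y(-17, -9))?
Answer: sqrt(-2109 + 1152*sqrt(6))/sqrt(-11 + 6*sqrt(6)) ≈ 13.886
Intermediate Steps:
F(g) = g**2 + g**(3/2) - g (F(g) = (g**2 - g) + g**(3/2) = g**2 + g**(3/2) - g)
A = 40/3 + 2*sqrt(6) (A = ((6**2 + 6**(3/2) - 1*6) + 10)/3 = ((36 + 6*sqrt(6) - 6) + 10)/3 = ((30 + 6*sqrt(6)) + 10)/3 = (40 + 6*sqrt(6))/3 = 40/3 + 2*sqrt(6) ≈ 18.232)
y(O, l) = 1/(40/3 + O + 2*sqrt(6)) (y(O, l) = 1/((40/3 + 2*sqrt(6)) + O) = 1/(40/3 + O + 2*sqrt(6)))
sqrt(192 + y(-17, -9)) = sqrt(192 + 3/(40 + 3*(-17) + 6*sqrt(6))) = sqrt(192 + 3/(40 - 51 + 6*sqrt(6))) = sqrt(192 + 3/(-11 + 6*sqrt(6)))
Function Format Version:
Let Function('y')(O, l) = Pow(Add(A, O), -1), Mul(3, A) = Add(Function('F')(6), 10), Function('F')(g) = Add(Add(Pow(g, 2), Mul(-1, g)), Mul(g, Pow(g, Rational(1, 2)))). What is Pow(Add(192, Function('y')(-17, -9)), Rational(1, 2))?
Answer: Mul(Pow(Add(-2109, Mul(1152, Pow(6, Rational(1, 2)))), Rational(1, 2)), Pow(Add(-11, Mul(6, Pow(6, Rational(1, 2)))), Rational(-1, 2))) ≈ 13.886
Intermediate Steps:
Function('F')(g) = Add(Pow(g, 2), Pow(g, Rational(3, 2)), Mul(-1, g)) (Function('F')(g) = Add(Add(Pow(g, 2), Mul(-1, g)), Pow(g, Rational(3, 2))) = Add(Pow(g, 2), Pow(g, Rational(3, 2)), Mul(-1, g)))
A = Add(Rational(40, 3), Mul(2, Pow(6, Rational(1, 2)))) (A = Mul(Rational(1, 3), Add(Add(Pow(6, 2), Pow(6, Rational(3, 2)), Mul(-1, 6)), 10)) = Mul(Rational(1, 3), Add(Add(36, Mul(6, Pow(6, Rational(1, 2))), -6), 10)) = Mul(Rational(1, 3), Add(Add(30, Mul(6, Pow(6, Rational(1, 2)))), 10)) = Mul(Rational(1, 3), Add(40, Mul(6, Pow(6, Rational(1, 2))))) = Add(Rational(40, 3), Mul(2, Pow(6, Rational(1, 2)))) ≈ 18.232)
Function('y')(O, l) = Pow(Add(Rational(40, 3), O, Mul(2, Pow(6, Rational(1, 2)))), -1) (Function('y')(O, l) = Pow(Add(Add(Rational(40, 3), Mul(2, Pow(6, Rational(1, 2)))), O), -1) = Pow(Add(Rational(40, 3), O, Mul(2, Pow(6, Rational(1, 2)))), -1))
Pow(Add(192, Function('y')(-17, -9)), Rational(1, 2)) = Pow(Add(192, Mul(3, Pow(Add(40, Mul(3, -17), Mul(6, Pow(6, Rational(1, 2)))), -1))), Rational(1, 2)) = Pow(Add(192, Mul(3, Pow(Add(40, -51, Mul(6, Pow(6, Rational(1, 2)))), -1))), Rational(1, 2)) = Pow(Add(192, Mul(3, Pow(Add(-11, Mul(6, Pow(6, Rational(1, 2)))), -1))), Rational(1, 2))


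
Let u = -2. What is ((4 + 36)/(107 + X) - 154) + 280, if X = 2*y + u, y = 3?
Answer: 14026/111 ≈ 126.36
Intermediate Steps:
X = 4 (X = 2*3 - 2 = 6 - 2 = 4)
((4 + 36)/(107 + X) - 154) + 280 = ((4 + 36)/(107 + 4) - 154) + 280 = (40/111 - 154) + 280 = -17054/111 + 280 = 14026/111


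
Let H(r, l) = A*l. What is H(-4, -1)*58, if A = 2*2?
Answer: -232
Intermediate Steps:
A = 4
H(r, l) = 4*l
H(-4, -1)*58 = (4*(-1))*58 = -4*58 = -232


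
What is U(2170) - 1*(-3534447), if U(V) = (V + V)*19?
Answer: 3616907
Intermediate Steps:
U(V) = 38*V (U(V) = (2*V)*19 = 38*V)
U(2170) - 1*(-3534447) = 38*2170 - 1*(-3534447) = 82460 + 3534447 = 3616907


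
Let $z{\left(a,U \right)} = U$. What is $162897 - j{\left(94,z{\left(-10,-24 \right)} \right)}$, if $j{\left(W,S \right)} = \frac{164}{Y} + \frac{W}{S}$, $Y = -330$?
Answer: $\frac{35838311}{220} \approx 1.629 \cdot 10^{5}$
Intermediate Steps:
$j{\left(W,S \right)} = - \frac{82}{165} + \frac{W}{S}$ ($j{\left(W,S \right)} = \frac{164}{-330} + \frac{W}{S} = 164 \left(- \frac{1}{330}\right) + \frac{W}{S} = - \frac{82}{165} + \frac{W}{S}$)
$162897 - j{\left(94,z{\left(-10,-24 \right)} \right)} = 162897 - \left(- \frac{82}{165} + \frac{94}{-24}\right) = 162897 - \left(- \frac{82}{165} + 94 \left(- \frac{1}{24}\right)\right) = 162897 - \left(- \frac{82}{165} - \frac{47}{12}\right) = 162897 - - \frac{971}{220} = 162897 + \frac{971}{220} = \frac{35838311}{220}$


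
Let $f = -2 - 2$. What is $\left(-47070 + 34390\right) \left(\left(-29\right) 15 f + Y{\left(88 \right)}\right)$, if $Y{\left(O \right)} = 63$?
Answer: $-22862040$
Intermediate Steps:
$f = -4$
$\left(-47070 + 34390\right) \left(\left(-29\right) 15 f + Y{\left(88 \right)}\right) = \left(-47070 + 34390\right) \left(\left(-29\right) 15 \left(-4\right) + 63\right) = - 12680 \left(\left(-435\right) \left(-4\right) + 63\right) = - 12680 \left(1740 + 63\right) = \left(-12680\right) 1803 = -22862040$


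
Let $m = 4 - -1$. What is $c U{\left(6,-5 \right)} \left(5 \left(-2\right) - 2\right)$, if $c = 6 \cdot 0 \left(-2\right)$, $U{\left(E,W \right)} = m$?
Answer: $0$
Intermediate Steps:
$m = 5$ ($m = 4 + 1 = 5$)
$U{\left(E,W \right)} = 5$
$c = 0$ ($c = 0 \left(-2\right) = 0$)
$c U{\left(6,-5 \right)} \left(5 \left(-2\right) - 2\right) = 0 \cdot 5 \left(5 \left(-2\right) - 2\right) = 0 \left(-10 - 2\right) = 0 \left(-12\right) = 0$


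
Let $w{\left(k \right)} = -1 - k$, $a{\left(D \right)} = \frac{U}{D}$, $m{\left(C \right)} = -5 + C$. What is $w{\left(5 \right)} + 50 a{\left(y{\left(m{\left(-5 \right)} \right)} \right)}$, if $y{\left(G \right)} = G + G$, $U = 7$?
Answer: $- \frac{47}{2} \approx -23.5$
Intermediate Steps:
$y{\left(G \right)} = 2 G$
$a{\left(D \right)} = \frac{7}{D}$
$w{\left(5 \right)} + 50 a{\left(y{\left(m{\left(-5 \right)} \right)} \right)} = \left(-1 - 5\right) + 50 \frac{7}{2 \left(-5 - 5\right)} = \left(-1 - 5\right) + 50 \frac{7}{2 \left(-10\right)} = -6 + 50 \frac{7}{-20} = -6 + 50 \cdot 7 \left(- \frac{1}{20}\right) = -6 + 50 \left(- \frac{7}{20}\right) = -6 - \frac{35}{2} = - \frac{47}{2}$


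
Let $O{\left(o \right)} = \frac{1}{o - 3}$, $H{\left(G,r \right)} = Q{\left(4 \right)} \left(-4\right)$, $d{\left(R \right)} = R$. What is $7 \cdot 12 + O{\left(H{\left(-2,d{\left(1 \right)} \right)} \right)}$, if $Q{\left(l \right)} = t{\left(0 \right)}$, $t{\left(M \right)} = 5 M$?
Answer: $\frac{251}{3} \approx 83.667$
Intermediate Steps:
$Q{\left(l \right)} = 0$ ($Q{\left(l \right)} = 5 \cdot 0 = 0$)
$H{\left(G,r \right)} = 0$ ($H{\left(G,r \right)} = 0 \left(-4\right) = 0$)
$O{\left(o \right)} = \frac{1}{-3 + o}$
$7 \cdot 12 + O{\left(H{\left(-2,d{\left(1 \right)} \right)} \right)} = 7 \cdot 12 + \frac{1}{-3 + 0} = 84 + \frac{1}{-3} = 84 - \frac{1}{3} = \frac{251}{3}$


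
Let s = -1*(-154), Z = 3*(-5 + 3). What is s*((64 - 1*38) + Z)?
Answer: 3080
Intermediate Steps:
Z = -6 (Z = 3*(-2) = -6)
s = 154
s*((64 - 1*38) + Z) = 154*((64 - 1*38) - 6) = 154*((64 - 38) - 6) = 154*(26 - 6) = 154*20 = 3080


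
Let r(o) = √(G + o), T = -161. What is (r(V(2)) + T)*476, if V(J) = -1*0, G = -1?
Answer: -76636 + 476*I ≈ -76636.0 + 476.0*I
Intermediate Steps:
V(J) = 0
r(o) = √(-1 + o)
(r(V(2)) + T)*476 = (√(-1 + 0) - 161)*476 = (√(-1) - 161)*476 = (I - 161)*476 = (-161 + I)*476 = -76636 + 476*I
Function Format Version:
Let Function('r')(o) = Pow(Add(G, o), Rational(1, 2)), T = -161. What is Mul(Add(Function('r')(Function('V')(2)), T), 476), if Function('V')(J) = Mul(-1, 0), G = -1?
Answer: Add(-76636, Mul(476, I)) ≈ Add(-76636., Mul(476.00, I))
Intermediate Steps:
Function('V')(J) = 0
Function('r')(o) = Pow(Add(-1, o), Rational(1, 2))
Mul(Add(Function('r')(Function('V')(2)), T), 476) = Mul(Add(Pow(Add(-1, 0), Rational(1, 2)), -161), 476) = Mul(Add(Pow(-1, Rational(1, 2)), -161), 476) = Mul(Add(I, -161), 476) = Mul(Add(-161, I), 476) = Add(-76636, Mul(476, I))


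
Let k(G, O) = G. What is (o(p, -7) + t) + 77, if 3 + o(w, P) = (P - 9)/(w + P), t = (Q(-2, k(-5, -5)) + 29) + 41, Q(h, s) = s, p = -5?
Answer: 421/3 ≈ 140.33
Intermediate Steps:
t = 65 (t = (-5 + 29) + 41 = 24 + 41 = 65)
o(w, P) = -3 + (-9 + P)/(P + w) (o(w, P) = -3 + (P - 9)/(w + P) = -3 + (-9 + P)/(P + w))
(o(p, -7) + t) + 77 = ((-9 - 3*(-5) - 2*(-7))/(-7 - 5) + 65) + 77 = ((-9 + 15 + 14)/(-12) + 65) + 77 = (-1/12*20 + 65) + 77 = (-5/3 + 65) + 77 = 190/3 + 77 = 421/3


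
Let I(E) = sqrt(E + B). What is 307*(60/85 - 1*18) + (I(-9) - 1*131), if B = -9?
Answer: -92485/17 + 3*I*sqrt(2) ≈ -5440.3 + 4.2426*I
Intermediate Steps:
I(E) = sqrt(-9 + E) (I(E) = sqrt(E - 9) = sqrt(-9 + E))
307*(60/85 - 1*18) + (I(-9) - 1*131) = 307*(60/85 - 1*18) + (sqrt(-9 - 9) - 1*131) = 307*(60*(1/85) - 18) + (sqrt(-18) - 131) = 307*(12/17 - 18) + (3*I*sqrt(2) - 131) = 307*(-294/17) + (-131 + 3*I*sqrt(2)) = -90258/17 + (-131 + 3*I*sqrt(2)) = -92485/17 + 3*I*sqrt(2)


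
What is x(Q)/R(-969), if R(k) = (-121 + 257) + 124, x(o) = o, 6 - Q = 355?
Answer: -349/260 ≈ -1.3423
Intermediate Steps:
Q = -349 (Q = 6 - 1*355 = 6 - 355 = -349)
R(k) = 260 (R(k) = 136 + 124 = 260)
x(Q)/R(-969) = -349/260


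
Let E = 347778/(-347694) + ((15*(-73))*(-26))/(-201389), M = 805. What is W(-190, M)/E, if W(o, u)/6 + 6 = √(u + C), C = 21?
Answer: 46681164644/1480324293 - 23340582322*√826/4440972879 ≈ -119.52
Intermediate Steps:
W(o, u) = -36 + 6*√(21 + u) (W(o, u) = -36 + 6*√(u + 21) = -36 + 6*√(21 + u))
E = -13322918637/11670291161 (E = 347778*(-1/347694) - 1095*(-26)*(-1/201389) = -57963/57949 + 28470*(-1/201389) = -57963/57949 - 28470/201389 = -13322918637/11670291161 ≈ -1.1416)
W(-190, M)/E = (-36 + 6*√(21 + 805))/(-13322918637/11670291161) = (-36 + 6*√826)*(-11670291161/13322918637) = 46681164644/1480324293 - 23340582322*√826/4440972879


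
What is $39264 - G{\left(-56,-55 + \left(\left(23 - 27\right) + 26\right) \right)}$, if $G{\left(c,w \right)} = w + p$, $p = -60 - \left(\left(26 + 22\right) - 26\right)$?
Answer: $39379$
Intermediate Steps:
$p = -82$ ($p = -60 - \left(48 - 26\right) = -60 - 22 = -82$)
$G{\left(c,w \right)} = -82 + w$ ($G{\left(c,w \right)} = w - 82 = -82 + w$)
$39264 - G{\left(-56,-55 + \left(\left(23 - 27\right) + 26\right) \right)} = 39264 - \left(-82 + \left(-55 + \left(\left(23 - 27\right) + 26\right)\right)\right) = 39264 - \left(-82 + \left(-55 + \left(-4 + 26\right)\right)\right) = 39264 - \left(-82 + \left(-55 + 22\right)\right) = 39264 - \left(-82 - 33\right) = 39264 - -115 = 39264 + 115 = 39379$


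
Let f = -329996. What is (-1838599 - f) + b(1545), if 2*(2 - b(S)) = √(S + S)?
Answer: -1508601 - √3090/2 ≈ -1.5086e+6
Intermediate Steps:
b(S) = 2 - √2*√S/2 (b(S) = 2 - √(S + S)/2 = 2 - √2*√S/2)
(-1838599 - f) + b(1545) = (-1838599 - 1*(-329996)) + (2 - √2*√1545/2) = (-1838599 + 329996) + (2 - √3090/2) = -1508603 + (2 - √3090/2) = -1508601 - √3090/2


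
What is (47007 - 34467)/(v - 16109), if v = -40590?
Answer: -12540/56699 ≈ -0.22117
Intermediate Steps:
(47007 - 34467)/(v - 16109) = (47007 - 34467)/(-40590 - 16109) = 12540/(-56699) = 12540*(-1/56699) = -12540/56699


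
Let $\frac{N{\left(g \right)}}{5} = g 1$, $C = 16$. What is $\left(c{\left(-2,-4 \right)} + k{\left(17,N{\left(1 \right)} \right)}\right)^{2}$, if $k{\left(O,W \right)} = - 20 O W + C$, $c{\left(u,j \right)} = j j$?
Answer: $2782224$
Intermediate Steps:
$c{\left(u,j \right)} = j^{2}$
$N{\left(g \right)} = 5 g$ ($N{\left(g \right)} = 5 g 1 = 5 g$)
$k{\left(O,W \right)} = 16 - 20 O W$ ($k{\left(O,W \right)} = - 20 O W + 16 = 16 - 20 O W$)
$\left(c{\left(-2,-4 \right)} + k{\left(17,N{\left(1 \right)} \right)}\right)^{2} = \left(\left(-4\right)^{2} + \left(16 - 340 \cdot 5 \cdot 1\right)\right)^{2} = \left(16 + \left(16 - 340 \cdot 5\right)\right)^{2} = \left(16 + \left(16 - 1700\right)\right)^{2} = \left(16 - 1684\right)^{2} = \left(-1668\right)^{2} = 2782224$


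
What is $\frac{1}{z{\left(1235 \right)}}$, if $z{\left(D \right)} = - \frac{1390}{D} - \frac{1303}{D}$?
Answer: $- \frac{1235}{2693} \approx -0.4586$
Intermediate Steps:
$z{\left(D \right)} = - \frac{2693}{D}$
$\frac{1}{z{\left(1235 \right)}} = \frac{1}{\left(-2693\right) \frac{1}{1235}} = \frac{1}{- \frac{2693}{1235}} = - \frac{1235}{2693}$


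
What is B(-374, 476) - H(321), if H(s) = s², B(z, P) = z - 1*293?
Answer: -103708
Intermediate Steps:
B(z, P) = -293 + z (B(z, P) = z - 293 = -293 + z)
B(-374, 476) - H(321) = (-293 - 374) - 1*321² = -667 - 1*103041 = -667 - 103041 = -103708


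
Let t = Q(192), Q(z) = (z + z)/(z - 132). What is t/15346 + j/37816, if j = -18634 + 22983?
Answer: 167454441/1450810840 ≈ 0.11542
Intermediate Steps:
Q(z) = 2*z/(-132 + z) (Q(z) = (2*z)/(-132 + z) = 2*z/(-132 + z))
t = 32/5 (t = 2*192/(-132 + 192) = 2*192/60 = 2*192*(1/60) = 32/5 ≈ 6.4000)
j = 4349
t/15346 + j/37816 = (32/5)/15346 + 4349/37816 = (32/5)*(1/15346) + 4349*(1/37816) = 16/38365 + 4349/37816 = 167454441/1450810840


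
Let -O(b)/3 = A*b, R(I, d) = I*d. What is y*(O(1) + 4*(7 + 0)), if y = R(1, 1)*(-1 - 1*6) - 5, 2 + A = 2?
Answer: -336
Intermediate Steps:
A = 0 (A = -2 + 2 = 0)
O(b) = 0 (O(b) = -0*b = -3*0 = 0)
y = -12 (y = (1*1)*(-1 - 1*6) - 5 = 1*(-1 - 6) - 5 = 1*(-7) - 5 = -7 - 5 = -12)
y*(O(1) + 4*(7 + 0)) = -12*(0 + 4*(7 + 0)) = -12*(0 + 4*7) = -12*(0 + 28) = -12*28 = -336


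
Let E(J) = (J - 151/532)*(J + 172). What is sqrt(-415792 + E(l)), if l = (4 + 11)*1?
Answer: 29*I*sqrt(34750373)/266 ≈ 642.68*I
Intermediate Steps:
l = 15 (l = 15*1 = 15)
E(J) = (172 + J)*(-151/532 + J) (E(J) = (J - 151*1/532)*(172 + J) = (J - 151/532)*(172 + J) = (-151/532 + J)*(172 + J) = (172 + J)*(-151/532 + J))
sqrt(-415792 + E(l)) = sqrt(-415792 + (-6493/133 + 15**2 + (91353/532)*15)) = sqrt(-415792 + (-6493/133 + 225 + 1370295/532)) = sqrt(-415792 + 1464023/532) = sqrt(-219737321/532) = 29*I*sqrt(34750373)/266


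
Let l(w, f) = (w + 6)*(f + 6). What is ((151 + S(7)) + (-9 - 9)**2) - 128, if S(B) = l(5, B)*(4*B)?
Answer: 4351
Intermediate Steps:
l(w, f) = (6 + f)*(6 + w) (l(w, f) = (6 + w)*(6 + f) = (6 + f)*(6 + w))
S(B) = 4*B*(66 + 11*B) (S(B) = (36 + 6*B + 6*5 + B*5)*(4*B) = (36 + 6*B + 30 + 5*B)*(4*B) = (66 + 11*B)*(4*B) = 4*B*(66 + 11*B))
((151 + S(7)) + (-9 - 9)**2) - 128 = ((151 + 44*7*(6 + 7)) + (-9 - 9)**2) - 128 = ((151 + 44*7*13) + (-18)**2) - 128 = ((151 + 4004) + 324) - 128 = (4155 + 324) - 128 = 4479 - 128 = 4351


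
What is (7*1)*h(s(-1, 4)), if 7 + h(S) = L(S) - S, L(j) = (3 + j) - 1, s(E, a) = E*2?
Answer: -35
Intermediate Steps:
s(E, a) = 2*E
L(j) = 2 + j
h(S) = -5 (h(S) = -7 + ((2 + S) - S) = -7 + 2 = -5)
(7*1)*h(s(-1, 4)) = (7*1)*(-5) = 7*(-5) = -35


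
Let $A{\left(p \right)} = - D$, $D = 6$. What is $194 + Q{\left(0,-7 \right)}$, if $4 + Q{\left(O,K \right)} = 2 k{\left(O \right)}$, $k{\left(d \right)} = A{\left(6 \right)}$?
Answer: $178$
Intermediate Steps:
$A{\left(p \right)} = -6$ ($A{\left(p \right)} = \left(-1\right) 6 = -6$)
$k{\left(d \right)} = -6$
$Q{\left(O,K \right)} = -16$ ($Q{\left(O,K \right)} = -4 + 2 \left(-6\right) = -4 - 12 = -16$)
$194 + Q{\left(0,-7 \right)} = 194 - 16 = 178$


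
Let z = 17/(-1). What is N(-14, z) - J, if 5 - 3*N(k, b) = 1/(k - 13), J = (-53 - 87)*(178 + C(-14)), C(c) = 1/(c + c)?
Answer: 2018251/81 ≈ 24917.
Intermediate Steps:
z = -17 (z = 17*(-1) = -17)
C(c) = 1/(2*c)
J = -24915 (J = (-53 - 87)*(178 + (½)/(-14)) = -140*(178 + (½)*(-1/14)) = -140*(178 - 1/28) = -140*4983/28 = -24915)
N(k, b) = 5/3 - 1/(3*(-13 + k)) (N(k, b) = 5/3 - 1/(3*(k - 13)) = 5/3 - 1/(3*(-13 + k)))
N(-14, z) - J = (-66 + 5*(-14))/(3*(-13 - 14)) - 1*(-24915) = (⅓)*(-66 - 70)/(-27) + 24915 = (⅓)*(-1/27)*(-136) + 24915 = 136/81 + 24915 = 2018251/81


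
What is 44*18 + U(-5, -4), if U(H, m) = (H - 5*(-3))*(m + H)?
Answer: 702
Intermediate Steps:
U(H, m) = (15 + H)*(H + m) (U(H, m) = (H + 15)*(H + m) = (15 + H)*(H + m))
44*18 + U(-5, -4) = 44*18 + ((-5)² + 15*(-5) + 15*(-4) - 5*(-4)) = 792 + (25 - 75 - 60 + 20) = 792 - 90 = 702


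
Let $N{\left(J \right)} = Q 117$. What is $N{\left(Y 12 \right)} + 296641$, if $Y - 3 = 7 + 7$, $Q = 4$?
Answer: $297109$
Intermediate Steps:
$Y = 17$ ($Y = 3 + \left(7 + 7\right) = 3 + 14 = 17$)
$N{\left(J \right)} = 468$ ($N{\left(J \right)} = 4 \cdot 117 = 468$)
$N{\left(Y 12 \right)} + 296641 = 468 + 296641 = 297109$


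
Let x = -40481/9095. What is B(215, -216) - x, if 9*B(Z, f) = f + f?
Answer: -396079/9095 ≈ -43.549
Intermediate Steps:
x = -40481/9095 (x = -40481*1/9095 = -40481/9095 ≈ -4.4509)
B(Z, f) = 2*f/9 (B(Z, f) = (f + f)/9 = (2*f)/9 = 2*f/9)
B(215, -216) - x = (2/9)*(-216) - 1*(-40481/9095) = -48 + 40481/9095 = -396079/9095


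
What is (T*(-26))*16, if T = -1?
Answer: 416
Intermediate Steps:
(T*(-26))*16 = -1*(-26)*16 = 26*16 = 416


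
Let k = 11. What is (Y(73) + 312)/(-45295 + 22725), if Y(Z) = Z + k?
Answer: -198/11285 ≈ -0.017545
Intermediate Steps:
Y(Z) = 11 + Z (Y(Z) = Z + 11 = 11 + Z)
(Y(73) + 312)/(-45295 + 22725) = ((11 + 73) + 312)/(-45295 + 22725) = (84 + 312)/(-22570) = 396*(-1/22570) = -198/11285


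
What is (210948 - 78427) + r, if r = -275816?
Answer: -143295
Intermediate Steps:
(210948 - 78427) + r = (210948 - 78427) - 275816 = 132521 - 275816 = -143295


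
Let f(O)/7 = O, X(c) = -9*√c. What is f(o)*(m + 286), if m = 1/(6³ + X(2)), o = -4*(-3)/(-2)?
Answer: -492500/41 - √2/123 ≈ -12012.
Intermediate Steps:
o = -6 (o = 12*(-½) = -6)
f(O) = 7*O
m = 1/(216 - 9*√2) (m = 1/(6³ - 9*√2) = 1/(216 - 9*√2) ≈ 0.0049195)
f(o)*(m + 286) = (7*(-6))*((4/861 + √2/5166) + 286) = -42*(246250/861 + √2/5166) = -492500/41 - √2/123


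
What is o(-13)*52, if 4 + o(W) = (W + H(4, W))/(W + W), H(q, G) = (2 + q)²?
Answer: -254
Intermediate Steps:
o(W) = -4 + (36 + W)/(2*W) (o(W) = -4 + (W + (2 + 4)²)/(W + W) = -4 + (W + 6²)/((2*W)) = -4 + (W + 36)*(1/(2*W)) = -4 + (36 + W)*(1/(2*W)) = -4 + (36 + W)/(2*W))
o(-13)*52 = (-7/2 + 18/(-13))*52 = (-7/2 + 18*(-1/13))*52 = (-7/2 - 18/13)*52 = -127/26*52 = -254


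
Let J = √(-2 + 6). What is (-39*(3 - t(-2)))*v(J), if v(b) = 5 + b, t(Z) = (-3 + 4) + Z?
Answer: -1092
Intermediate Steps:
t(Z) = 1 + Z
J = 2 (J = √4 = 2)
(-39*(3 - t(-2)))*v(J) = (-39*(3 - (1 - 2)))*(5 + 2) = -39*(3 - 1*(-1))*7 = -39*(3 + 1)*7 = -39*4*7 = -156*7 = -1092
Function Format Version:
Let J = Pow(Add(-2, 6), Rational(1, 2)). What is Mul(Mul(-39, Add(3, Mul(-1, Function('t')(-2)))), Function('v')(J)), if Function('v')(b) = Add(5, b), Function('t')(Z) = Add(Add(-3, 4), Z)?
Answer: -1092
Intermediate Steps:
Function('t')(Z) = Add(1, Z)
J = 2 (J = Pow(4, Rational(1, 2)) = 2)
Mul(Mul(-39, Add(3, Mul(-1, Function('t')(-2)))), Function('v')(J)) = Mul(Mul(-39, Add(3, Mul(-1, Add(1, -2)))), Add(5, 2)) = Mul(Mul(-39, Add(3, Mul(-1, -1))), 7) = Mul(Mul(-39, Add(3, 1)), 7) = Mul(Mul(-39, 4), 7) = Mul(-156, 7) = -1092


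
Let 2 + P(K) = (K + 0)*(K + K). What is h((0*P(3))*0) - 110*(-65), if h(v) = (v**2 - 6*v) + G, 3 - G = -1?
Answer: 7154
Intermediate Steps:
G = 4 (G = 3 - 1*(-1) = 3 + 1 = 4)
P(K) = -2 + 2*K**2 (P(K) = -2 + (K + 0)*(K + K) = -2 + K*(2*K) = -2 + 2*K**2)
h(v) = 4 + v**2 - 6*v (h(v) = (v**2 - 6*v) + 4 = 4 + v**2 - 6*v)
h((0*P(3))*0) - 110*(-65) = (4 + ((0*(-2 + 2*3**2))*0)**2 - 6*0*(-2 + 2*3**2)*0) - 110*(-65) = (4 + ((0*(-2 + 2*9))*0)**2 - 6*0*(-2 + 2*9)*0) + 7150 = (4 + ((0*(-2 + 18))*0)**2 - 6*0*(-2 + 18)*0) + 7150 = (4 + ((0*16)*0)**2 - 6*0*16*0) + 7150 = (4 + (0*0)**2 - 0*0) + 7150 = (4 + 0**2 - 6*0) + 7150 = (4 + 0 + 0) + 7150 = 4 + 7150 = 7154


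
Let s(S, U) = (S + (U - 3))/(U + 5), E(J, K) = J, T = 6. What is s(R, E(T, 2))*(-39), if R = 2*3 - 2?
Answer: -273/11 ≈ -24.818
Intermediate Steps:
R = 4 (R = 6 - 2 = 4)
s(S, U) = (-3 + S + U)/(5 + U) (s(S, U) = (S + (-3 + U))/(5 + U) = (-3 + S + U)/(5 + U))
s(R, E(T, 2))*(-39) = ((-3 + 4 + 6)/(5 + 6))*(-39) = (7/11)*(-39) = -273/11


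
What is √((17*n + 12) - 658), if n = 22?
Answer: 4*I*√17 ≈ 16.492*I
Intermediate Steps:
√((17*n + 12) - 658) = √((17*22 + 12) - 658) = √((374 + 12) - 658) = √(386 - 658) = √(-272) = 4*I*√17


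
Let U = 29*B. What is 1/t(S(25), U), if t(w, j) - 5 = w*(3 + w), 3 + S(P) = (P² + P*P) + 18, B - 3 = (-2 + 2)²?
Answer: 1/1604025 ≈ 6.2343e-7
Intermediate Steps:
B = 3 (B = 3 + (-2 + 2)² = 3 + 0² = 3 + 0 = 3)
S(P) = 15 + 2*P² (S(P) = -3 + ((P² + P*P) + 18) = -3 + ((P² + P²) + 18) = -3 + (2*P² + 18) = -3 + (18 + 2*P²) = 15 + 2*P²)
U = 87 (U = 29*3 = 87)
t(w, j) = 5 + w*(3 + w)
1/t(S(25), U) = 1/(5 + (15 + 2*25²)² + 3*(15 + 2*25²)) = 1/(5 + (15 + 2*625)² + 3*(15 + 2*625)) = 1/(5 + (15 + 1250)² + 3*(15 + 1250)) = 1/(5 + 1265² + 3*1265) = 1/(5 + 1600225 + 3795) = 1/1604025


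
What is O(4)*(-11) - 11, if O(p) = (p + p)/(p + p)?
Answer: -22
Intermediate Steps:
O(p) = 1 (O(p) = (2*p)/((2*p)) = (2*p)*(1/(2*p)) = 1)
O(4)*(-11) - 11 = 1*(-11) - 11 = -11 - 11 = -22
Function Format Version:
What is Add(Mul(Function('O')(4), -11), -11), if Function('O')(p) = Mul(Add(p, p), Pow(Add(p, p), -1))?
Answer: -22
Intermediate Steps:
Function('O')(p) = 1 (Function('O')(p) = Mul(Mul(2, p), Pow(Mul(2, p), -1)) = Mul(Mul(2, p), Mul(Rational(1, 2), Pow(p, -1))) = 1)
Add(Mul(Function('O')(4), -11), -11) = Add(Mul(1, -11), -11) = Add(-11, -11) = -22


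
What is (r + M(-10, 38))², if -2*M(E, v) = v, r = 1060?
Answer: 1083681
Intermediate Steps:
M(E, v) = -v/2
(r + M(-10, 38))² = (1060 - ½*38)² = (1060 - 19)² = 1041² = 1083681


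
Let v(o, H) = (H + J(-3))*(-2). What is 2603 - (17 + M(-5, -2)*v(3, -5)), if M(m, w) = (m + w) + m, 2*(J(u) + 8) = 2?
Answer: 2874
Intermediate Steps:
J(u) = -7 (J(u) = -8 + (1/2)*2 = -8 + 1 = -7)
v(o, H) = 14 - 2*H (v(o, H) = (H - 7)*(-2) = (-7 + H)*(-2) = 14 - 2*H)
M(m, w) = w + 2*m
2603 - (17 + M(-5, -2)*v(3, -5)) = 2603 - (17 + (-2 + 2*(-5))*(14 - 2*(-5))) = 2603 - (17 + (-2 - 10)*(14 + 10)) = 2603 - (17 - 12*24) = 2603 - (17 - 288) = 2603 - 1*(-271) = 2603 + 271 = 2874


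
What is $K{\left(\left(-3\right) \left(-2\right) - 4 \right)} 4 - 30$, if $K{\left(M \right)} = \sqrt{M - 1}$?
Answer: $-26$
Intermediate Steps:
$K{\left(M \right)} = \sqrt{-1 + M}$
$K{\left(\left(-3\right) \left(-2\right) - 4 \right)} 4 - 30 = \sqrt{-1 - -2} \cdot 4 - 30 = \sqrt{-1 + \left(6 - 4\right)} 4 - 30 = \sqrt{-1 + 2} \cdot 4 - 30 = \sqrt{1} \cdot 4 - 30 = 1 \cdot 4 - 30 = 4 - 30 = -26$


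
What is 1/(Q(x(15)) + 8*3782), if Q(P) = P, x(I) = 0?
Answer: 1/30256 ≈ 3.3051e-5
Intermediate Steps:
1/(Q(x(15)) + 8*3782) = 1/(0 + 8*3782) = 1/(0 + 30256) = 1/30256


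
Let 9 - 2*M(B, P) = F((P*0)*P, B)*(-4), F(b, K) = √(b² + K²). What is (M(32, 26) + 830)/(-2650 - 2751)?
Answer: -1797/10802 ≈ -0.16636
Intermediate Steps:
F(b, K) = √(K² + b²)
M(B, P) = 9/2 + 2*√(B²) (M(B, P) = 9/2 - √(B² + ((P*0)*P)²)*(-4)/2 = 9/2 - √(B² + (0*P)²)*(-4)/2 = 9/2 - √(B² + 0²)*(-4)/2 = 9/2 - √(B² + 0)*(-4)/2 = 9/2 - √(B²)*(-4)/2 = 9/2 - (-2)*√(B²) = 9/2 + 2*√(B²))
(M(32, 26) + 830)/(-2650 - 2751) = ((9/2 + 2*√(32²)) + 830)/(-2650 - 2751) = ((9/2 + 2*√1024) + 830)/(-5401) = ((9/2 + 2*32) + 830)*(-1/5401) = ((9/2 + 64) + 830)*(-1/5401) = (137/2 + 830)*(-1/5401) = (1797/2)*(-1/5401) = -1797/10802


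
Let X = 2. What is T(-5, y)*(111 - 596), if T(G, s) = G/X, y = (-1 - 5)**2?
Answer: 2425/2 ≈ 1212.5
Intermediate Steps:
y = 36 (y = (-6)**2 = 36)
T(G, s) = G/2
T(-5, y)*(111 - 596) = ((1/2)*(-5))*(111 - 596) = -5/2*(-485) = 2425/2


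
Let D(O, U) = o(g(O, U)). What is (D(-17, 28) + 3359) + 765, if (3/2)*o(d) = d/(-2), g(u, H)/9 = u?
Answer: 4175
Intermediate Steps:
g(u, H) = 9*u
o(d) = -d/3 (o(d) = 2*(d/(-2))/3 = 2*(d*(-1/2))/3 = 2*(-d/2)/3 = -d/3)
D(O, U) = -3*O
(D(-17, 28) + 3359) + 765 = (-3*(-17) + 3359) + 765 = (51 + 3359) + 765 = 3410 + 765 = 4175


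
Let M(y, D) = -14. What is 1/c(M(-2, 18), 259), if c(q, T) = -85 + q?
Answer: -1/99 ≈ -0.010101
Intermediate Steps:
1/c(M(-2, 18), 259) = 1/(-85 - 14) = 1/(-99) = -1/99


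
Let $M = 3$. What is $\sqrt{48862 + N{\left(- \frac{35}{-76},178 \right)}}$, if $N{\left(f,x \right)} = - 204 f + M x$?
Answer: $\frac{\sqrt{17798041}}{19} \approx 222.04$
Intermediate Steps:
$N{\left(f,x \right)} = - 204 f + 3 x$
$\sqrt{48862 + N{\left(- \frac{35}{-76},178 \right)}} = \sqrt{48862 + \left(- 204 \left(- \frac{35}{-76}\right) + 3 \cdot 178\right)} = \sqrt{48862 + \left(- 204 \left(\left(-35\right) \left(- \frac{1}{76}\right)\right) + 534\right)} = \sqrt{48862 + \left(\left(-204\right) \frac{35}{76} + 534\right)} = \sqrt{48862 + \left(- \frac{1785}{19} + 534\right)} = \sqrt{48862 + \frac{8361}{19}} = \sqrt{\frac{936739}{19}} = \frac{\sqrt{17798041}}{19}$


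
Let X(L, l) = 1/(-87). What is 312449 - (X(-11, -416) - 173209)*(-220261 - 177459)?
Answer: -5993288677417/87 ≈ -6.8888e+10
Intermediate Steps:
X(L, l) = -1/87
312449 - (X(-11, -416) - 173209)*(-220261 - 177459) = 312449 - (-1/87 - 173209)*(-220261 - 177459) = 312449 - (-15069184)*(-397720)/87 = 312449 - 1*5993315860480/87 = 312449 - 5993315860480/87 = -5993288677417/87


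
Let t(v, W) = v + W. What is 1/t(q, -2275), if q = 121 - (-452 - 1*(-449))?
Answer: -1/2151 ≈ -0.00046490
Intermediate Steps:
q = 124 (q = 121 - (-452 + 449) = 121 - 1*(-3) = 121 + 3 = 124)
t(v, W) = W + v
1/t(q, -2275) = 1/(-2275 + 124) = 1/(-2151) = -1/2151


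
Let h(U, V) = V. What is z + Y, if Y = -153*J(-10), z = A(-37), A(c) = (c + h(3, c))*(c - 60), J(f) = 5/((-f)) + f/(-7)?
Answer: 96361/14 ≈ 6882.9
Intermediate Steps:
J(f) = -5/f - f/7 (J(f) = 5*(-1/f) + f*(-⅐) = -5/f - f/7)
A(c) = 2*c*(-60 + c) (A(c) = (c + c)*(c - 60) = (2*c)*(-60 + c) = 2*c*(-60 + c))
z = 7178 (z = 2*(-37)*(-60 - 37) = 2*(-37)*(-97) = 7178)
Y = -4131/14 (Y = -153*(-5/(-10) - ⅐*(-10)) = -153*(-5*(-⅒) + 10/7) = -153*(½ + 10/7) = -153*27/14 = -4131/14 ≈ -295.07)
z + Y = 7178 - 4131/14 = 96361/14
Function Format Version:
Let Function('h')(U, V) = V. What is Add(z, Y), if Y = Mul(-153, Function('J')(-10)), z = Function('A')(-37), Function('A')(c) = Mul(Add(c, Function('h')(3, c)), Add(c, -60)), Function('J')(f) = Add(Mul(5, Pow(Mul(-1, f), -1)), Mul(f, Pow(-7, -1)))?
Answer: Rational(96361, 14) ≈ 6882.9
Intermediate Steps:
Function('J')(f) = Add(Mul(-5, Pow(f, -1)), Mul(Rational(-1, 7), f)) (Function('J')(f) = Add(Mul(5, Mul(-1, Pow(f, -1))), Mul(f, Rational(-1, 7))) = Add(Mul(-5, Pow(f, -1)), Mul(Rational(-1, 7), f)))
Function('A')(c) = Mul(2, c, Add(-60, c)) (Function('A')(c) = Mul(Add(c, c), Add(c, -60)) = Mul(Mul(2, c), Add(-60, c)) = Mul(2, c, Add(-60, c)))
z = 7178 (z = Mul(2, -37, Add(-60, -37)) = Mul(2, -37, -97) = 7178)
Y = Rational(-4131, 14) (Y = Mul(-153, Add(Mul(-5, Pow(-10, -1)), Mul(Rational(-1, 7), -10))) = Mul(-153, Add(Mul(-5, Rational(-1, 10)), Rational(10, 7))) = Mul(-153, Add(Rational(1, 2), Rational(10, 7))) = Mul(-153, Rational(27, 14)) = Rational(-4131, 14) ≈ -295.07)
Add(z, Y) = Add(7178, Rational(-4131, 14)) = Rational(96361, 14)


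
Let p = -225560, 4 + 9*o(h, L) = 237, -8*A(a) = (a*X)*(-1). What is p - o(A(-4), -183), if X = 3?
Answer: -2030273/9 ≈ -2.2559e+5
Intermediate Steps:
A(a) = 3*a/8 (A(a) = -a*3*(-1)/8 = -3*a*(-1)/8 = -(-3)*a/8 = 3*a/8)
o(h, L) = 233/9 (o(h, L) = -4/9 + (⅑)*237 = -4/9 + 79/3 = 233/9)
p - o(A(-4), -183) = -225560 - 1*233/9 = -225560 - 233/9 = -2030273/9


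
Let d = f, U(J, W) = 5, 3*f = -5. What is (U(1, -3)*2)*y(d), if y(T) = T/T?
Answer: 10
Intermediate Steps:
f = -5/3 (f = (⅓)*(-5) = -5/3 ≈ -1.6667)
d = -5/3 ≈ -1.6667
y(T) = 1
(U(1, -3)*2)*y(d) = (5*2)*1 = 10*1 = 10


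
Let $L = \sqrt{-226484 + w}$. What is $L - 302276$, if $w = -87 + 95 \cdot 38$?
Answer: $-302276 + i \sqrt{222961} \approx -3.0228 \cdot 10^{5} + 472.19 i$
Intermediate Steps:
$w = 3523$ ($w = -87 + 3610 = 3523$)
$L = i \sqrt{222961}$ ($L = \sqrt{-226484 + 3523} = \sqrt{-222961} = i \sqrt{222961} \approx 472.19 i$)
$L - 302276 = i \sqrt{222961} - 302276 = -302276 + i \sqrt{222961}$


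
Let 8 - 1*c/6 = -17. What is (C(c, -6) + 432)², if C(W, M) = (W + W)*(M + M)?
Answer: 10036224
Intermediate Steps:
c = 150 (c = 48 - 6*(-17) = 48 + 102 = 150)
C(W, M) = 4*M*W (C(W, M) = (2*W)*(2*M) = 4*M*W)
(C(c, -6) + 432)² = (4*(-6)*150 + 432)² = (-3600 + 432)² = (-3168)² = 10036224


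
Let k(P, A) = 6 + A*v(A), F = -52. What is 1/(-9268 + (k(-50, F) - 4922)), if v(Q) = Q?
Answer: -1/11480 ≈ -8.7108e-5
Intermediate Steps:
k(P, A) = 6 + A**2 (k(P, A) = 6 + A*A = 6 + A**2)
1/(-9268 + (k(-50, F) - 4922)) = 1/(-9268 + ((6 + (-52)**2) - 4922)) = 1/(-9268 + ((6 + 2704) - 4922)) = 1/(-9268 + (2710 - 4922)) = 1/(-9268 - 2212) = 1/(-11480) = -1/11480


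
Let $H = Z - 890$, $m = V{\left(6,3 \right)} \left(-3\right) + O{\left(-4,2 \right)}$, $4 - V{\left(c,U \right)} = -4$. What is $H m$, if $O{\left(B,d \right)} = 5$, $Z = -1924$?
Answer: $53466$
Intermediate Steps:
$V{\left(c,U \right)} = 8$ ($V{\left(c,U \right)} = 4 - -4 = 4 + 4 = 8$)
$m = -19$ ($m = 8 \left(-3\right) + 5 = -24 + 5 = -19$)
$H = -2814$ ($H = -1924 - 890 = -2814$)
$H m = \left(-2814\right) \left(-19\right) = 53466$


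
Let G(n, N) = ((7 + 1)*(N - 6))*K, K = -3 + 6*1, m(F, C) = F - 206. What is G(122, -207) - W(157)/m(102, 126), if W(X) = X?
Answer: -531491/104 ≈ -5110.5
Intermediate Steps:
m(F, C) = -206 + F
K = 3 (K = -3 + 6 = 3)
G(n, N) = -144 + 24*N (G(n, N) = ((7 + 1)*(N - 6))*3 = (8*(-6 + N))*3 = (-48 + 8*N)*3 = -144 + 24*N)
G(122, -207) - W(157)/m(102, 126) = (-144 + 24*(-207)) - 157/(-206 + 102) = (-144 - 4968) - 157/(-104) = -5112 - 157*(-1)/104 = -5112 - 1*(-157/104) = -5112 + 157/104 = -531491/104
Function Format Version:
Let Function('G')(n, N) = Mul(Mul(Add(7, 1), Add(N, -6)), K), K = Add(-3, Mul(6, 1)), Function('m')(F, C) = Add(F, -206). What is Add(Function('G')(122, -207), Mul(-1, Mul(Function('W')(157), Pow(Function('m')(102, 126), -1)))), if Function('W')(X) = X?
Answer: Rational(-531491, 104) ≈ -5110.5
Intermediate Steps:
Function('m')(F, C) = Add(-206, F)
K = 3 (K = Add(-3, 6) = 3)
Function('G')(n, N) = Add(-144, Mul(24, N)) (Function('G')(n, N) = Mul(Mul(Add(7, 1), Add(N, -6)), 3) = Mul(Mul(8, Add(-6, N)), 3) = Mul(Add(-48, Mul(8, N)), 3) = Add(-144, Mul(24, N)))
Add(Function('G')(122, -207), Mul(-1, Mul(Function('W')(157), Pow(Function('m')(102, 126), -1)))) = Add(Add(-144, Mul(24, -207)), Mul(-1, Mul(157, Pow(Add(-206, 102), -1)))) = Add(Add(-144, -4968), Mul(-1, Mul(157, Pow(-104, -1)))) = Add(-5112, Mul(-1, Mul(157, Rational(-1, 104)))) = Add(-5112, Mul(-1, Rational(-157, 104))) = Add(-5112, Rational(157, 104)) = Rational(-531491, 104)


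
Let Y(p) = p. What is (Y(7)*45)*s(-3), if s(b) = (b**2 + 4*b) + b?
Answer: -1890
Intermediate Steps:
s(b) = b**2 + 5*b
(Y(7)*45)*s(-3) = (7*45)*(-3*(5 - 3)) = 315*(-3*2) = 315*(-6) = -1890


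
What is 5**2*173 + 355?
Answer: 4680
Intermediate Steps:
5**2*173 + 355 = 25*173 + 355 = 4325 + 355 = 4680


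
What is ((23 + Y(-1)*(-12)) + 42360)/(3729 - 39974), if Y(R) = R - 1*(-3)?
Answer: -42359/36245 ≈ -1.1687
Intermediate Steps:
Y(R) = 3 + R (Y(R) = R + 3 = 3 + R)
((23 + Y(-1)*(-12)) + 42360)/(3729 - 39974) = ((23 + (3 - 1)*(-12)) + 42360)/(3729 - 39974) = ((23 + 2*(-12)) + 42360)/(-36245) = ((23 - 24) + 42360)*(-1/36245) = (-1 + 42360)*(-1/36245) = 42359*(-1/36245) = -42359/36245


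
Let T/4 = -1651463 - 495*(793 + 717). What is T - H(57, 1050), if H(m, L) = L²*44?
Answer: -58105652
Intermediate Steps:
H(m, L) = 44*L²
T = -9595652 (T = 4*(-1651463 - 495*(793 + 717)) = 4*(-1651463 - 495*1510) = 4*(-1651463 - 747450) = 4*(-2398913) = -9595652)
T - H(57, 1050) = -9595652 - 44*1050² = -9595652 - 44*1102500 = -9595652 - 1*48510000 = -9595652 - 48510000 = -58105652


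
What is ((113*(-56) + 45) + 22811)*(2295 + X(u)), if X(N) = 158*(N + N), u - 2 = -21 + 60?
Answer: 252068528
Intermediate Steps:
u = 41 (u = 2 + (-21 + 60) = 2 + 39 = 41)
X(N) = 316*N (X(N) = 158*(2*N) = 316*N)
((113*(-56) + 45) + 22811)*(2295 + X(u)) = ((113*(-56) + 45) + 22811)*(2295 + 316*41) = ((-6328 + 45) + 22811)*(2295 + 12956) = (-6283 + 22811)*15251 = 16528*15251 = 252068528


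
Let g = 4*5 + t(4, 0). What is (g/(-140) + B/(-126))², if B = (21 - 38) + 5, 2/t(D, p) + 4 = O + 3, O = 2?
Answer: 169/44100 ≈ 0.0038322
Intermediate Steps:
t(D, p) = 2 (t(D, p) = 2/(-4 + (2 + 3)) = 2/(-4 + 5) = 2/1 = 2*1 = 2)
B = -12 (B = -17 + 5 = -12)
g = 22 (g = 4*5 + 2 = 20 + 2 = 22)
(g/(-140) + B/(-126))² = (22/(-140) - 12/(-126))² = (22*(-1/140) - 12*(-1/126))² = (-11/70 + 2/21)² = (-13/210)² = 169/44100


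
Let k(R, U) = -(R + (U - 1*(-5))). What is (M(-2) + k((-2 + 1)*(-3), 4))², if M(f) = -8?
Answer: 400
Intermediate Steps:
k(R, U) = -5 - R - U (k(R, U) = -(R + (U + 5)) = -(R + (5 + U)) = -(5 + R + U) = -5 - R - U)
(M(-2) + k((-2 + 1)*(-3), 4))² = (-8 + (-5 - (-2 + 1)*(-3) - 1*4))² = (-8 + (-5 - (-1)*(-3) - 4))² = (-8 + (-5 - 1*3 - 4))² = (-8 + (-5 - 3 - 4))² = (-8 - 12)² = (-20)² = 400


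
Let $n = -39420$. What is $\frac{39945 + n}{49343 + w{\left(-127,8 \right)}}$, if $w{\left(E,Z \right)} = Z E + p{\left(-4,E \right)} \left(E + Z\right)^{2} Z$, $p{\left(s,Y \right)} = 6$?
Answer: $\frac{35}{48537} \approx 0.0007211$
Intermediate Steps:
$w{\left(E,Z \right)} = E Z + 6 Z \left(E + Z\right)^{2}$ ($w{\left(E,Z \right)} = Z E + 6 \left(E + Z\right)^{2} Z = E Z + 6 Z \left(E + Z\right)^{2}$)
$\frac{39945 + n}{49343 + w{\left(-127,8 \right)}} = \frac{39945 - 39420}{49343 + 8 \left(-127 + 6 \left(-127 + 8\right)^{2}\right)} = \frac{525}{49343 + 8 \left(-127 + 6 \left(-119\right)^{2}\right)} = \frac{525}{49343 + 8 \left(-127 + 6 \cdot 14161\right)} = \frac{525}{49343 + 8 \left(-127 + 84966\right)} = \frac{525}{49343 + 8 \cdot 84839} = \frac{525}{49343 + 678712} = \frac{525}{728055} = 525 \cdot \frac{1}{728055} = \frac{35}{48537}$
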